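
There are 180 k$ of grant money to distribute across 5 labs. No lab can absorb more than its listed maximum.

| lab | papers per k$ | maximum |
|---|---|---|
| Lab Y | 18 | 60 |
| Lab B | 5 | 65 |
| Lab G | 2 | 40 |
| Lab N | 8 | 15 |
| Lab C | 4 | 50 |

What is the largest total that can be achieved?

1685

Order the labs by papers per k$: Lab Y 18 > Lab N 8 > Lab B 5 > Lab C 4 > Lab G 2.
Give Lab Y 60 to hit its cap of 60 → 120 left.
Lab N: +15 to 15 (cap) → 105 left.
Give Lab B 65 to hit its cap of 65 → 40 left.
Lab C: +40 (room for 50) → 40. Pool exhausted.
Total = 18×60 + 5×65 + 8×15 + 4×40 = 1685.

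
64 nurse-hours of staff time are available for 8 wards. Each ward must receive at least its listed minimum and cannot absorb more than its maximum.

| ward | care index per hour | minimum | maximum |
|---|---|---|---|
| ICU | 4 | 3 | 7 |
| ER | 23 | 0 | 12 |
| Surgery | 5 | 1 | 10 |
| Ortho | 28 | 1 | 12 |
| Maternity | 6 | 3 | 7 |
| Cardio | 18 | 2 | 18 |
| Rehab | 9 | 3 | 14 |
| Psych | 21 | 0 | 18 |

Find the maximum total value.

Meeting every minimum uses 3+0+1+1+3+2+3+0 = 13 nurse-hours, leaving 51.
Order the wards by care index per hour: Ortho 28 > ER 23 > Psych 21 > Cardio 18 > Rehab 9 > Maternity 6 > Surgery 5 > ICU 4.
Ortho takes 11 more to reach its cap of 12 → 40 left.
Give ER 12 more to hit its cap of 12 → 28 left.
Psych takes 18 more to reach its cap of 18 → 10 left.
Cardio: +10 (room for 16) → 12. Pool exhausted.
Total = 4×3 + 23×12 + 5×1 + 28×12 + 6×3 + 18×12 + 9×3 + 21×18 = 1268.

1268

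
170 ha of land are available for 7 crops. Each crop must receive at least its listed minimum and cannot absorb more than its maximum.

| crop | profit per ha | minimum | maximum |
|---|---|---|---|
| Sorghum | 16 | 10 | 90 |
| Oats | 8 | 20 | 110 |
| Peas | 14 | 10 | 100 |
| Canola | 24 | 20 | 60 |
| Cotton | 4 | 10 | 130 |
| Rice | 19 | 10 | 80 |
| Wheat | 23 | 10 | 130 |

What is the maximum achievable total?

3280

Meeting every minimum uses 10+20+10+20+10+10+10 = 90 ha, leaving 80.
Highest profit per ha first: Canola 24 > Wheat 23 > Rice 19 > Sorghum 16 > Peas 14 > Oats 8 > Cotton 4.
Canola takes 40 more to reach its cap of 60 — 40 left.
Wheat has room for 120 more but only 40 remain, so it gets 50.
Total = 16×10 + 8×20 + 14×10 + 24×60 + 4×10 + 19×10 + 23×50 = 3280.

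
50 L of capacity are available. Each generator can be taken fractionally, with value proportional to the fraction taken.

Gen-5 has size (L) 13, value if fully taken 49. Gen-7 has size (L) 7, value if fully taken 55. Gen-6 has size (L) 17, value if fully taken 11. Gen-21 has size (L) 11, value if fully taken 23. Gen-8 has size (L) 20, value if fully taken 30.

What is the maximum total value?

Best value per unit of size first: Gen-7 55/7≈7.86, Gen-5 49/13≈3.77, Gen-21 23/11≈2.09, Gen-8 30/20≈1.5, Gen-6 11/17≈0.647.
Take all of Gen-7 (7 L, value 55) → 43 L left.
Gen-5: take in full, 13 L for value 49 → 30 left.
All 11 L of Gen-21 fit (value 23) → 19 remain.
Only 19 L remain; take 19/20 of Gen-8 for value 30×19/20 = 28.5.
Total value = 155.5.

155.5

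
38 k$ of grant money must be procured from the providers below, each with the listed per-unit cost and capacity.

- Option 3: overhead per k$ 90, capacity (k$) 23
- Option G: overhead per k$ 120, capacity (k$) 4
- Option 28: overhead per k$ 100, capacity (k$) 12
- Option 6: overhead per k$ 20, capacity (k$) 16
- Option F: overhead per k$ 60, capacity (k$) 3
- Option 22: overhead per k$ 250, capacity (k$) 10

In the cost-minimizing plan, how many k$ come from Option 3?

19

Fill from the cheapest provider first.
Option 6 at 20: take all 16 k$ ; 22 still needed.
Option F at 60: take all 3 k$ ; 19 still needed.
Option 3 (90): take the remaining 19 ; done.
Option 28, Option G, Option 22: unused.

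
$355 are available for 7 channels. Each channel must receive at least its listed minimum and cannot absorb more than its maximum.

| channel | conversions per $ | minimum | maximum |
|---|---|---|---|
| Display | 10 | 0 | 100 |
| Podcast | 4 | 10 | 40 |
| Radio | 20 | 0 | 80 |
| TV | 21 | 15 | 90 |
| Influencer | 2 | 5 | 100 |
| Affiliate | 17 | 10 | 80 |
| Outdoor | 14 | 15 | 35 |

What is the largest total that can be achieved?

5940

Meeting every minimum uses 0+10+0+15+5+10+15 = 55 $, leaving 300.
Order the channels by conversions per $: TV 21 > Radio 20 > Affiliate 17 > Outdoor 14 > Display 10 > Podcast 4 > Influencer 2.
TV: +75 to 90 (cap) → 225 left.
Radio takes 80 more to reach its cap of 80 → 145 left.
Affiliate takes 70 more to reach its cap of 80 → 75 left.
Outdoor takes 20 more to reach its cap of 35 → 55 left.
Display has room for 100 more but only 55 remain, so it gets 55.
Total = 10×55 + 4×10 + 20×80 + 21×90 + 2×5 + 17×80 + 14×35 = 5940.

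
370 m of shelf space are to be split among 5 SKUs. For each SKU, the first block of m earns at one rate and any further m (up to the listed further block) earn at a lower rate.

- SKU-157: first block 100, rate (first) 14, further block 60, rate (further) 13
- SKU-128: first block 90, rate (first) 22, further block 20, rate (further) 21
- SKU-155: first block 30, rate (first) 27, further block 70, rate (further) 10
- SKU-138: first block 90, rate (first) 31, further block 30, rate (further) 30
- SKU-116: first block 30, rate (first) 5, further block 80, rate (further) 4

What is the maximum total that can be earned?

8430

Rank every tier by rate: SKU-138/T1 31 > SKU-138/T2 30 > SKU-155/T1 27 > SKU-128/T1 22 > SKU-128/T2 21 > SKU-157/T1 14 > SKU-157/T2 13 > SKU-155/T2 10 > SKU-116/T1 5 > SKU-116/T2 4.
Fill SKU-138 T1 block (90 at 31) → 280 left.
SKU-138 T2 at 30: fill all 30 → 250 left.
SKU-155 T1 at 27: fill all 30 → 220 left.
SKU-128/T1 (22): +90 → 130 left.
SKU-128/T2 (21): +20 → 110 left.
SKU-157/T1 (14): +100 → 10 left.
SKU-157 T2 at 13: only 10 left, fill 10.
Total = 31×90 + 30×30 + 27×30 + 22×90 + 21×20 + 14×100 + 13×10 = 8430.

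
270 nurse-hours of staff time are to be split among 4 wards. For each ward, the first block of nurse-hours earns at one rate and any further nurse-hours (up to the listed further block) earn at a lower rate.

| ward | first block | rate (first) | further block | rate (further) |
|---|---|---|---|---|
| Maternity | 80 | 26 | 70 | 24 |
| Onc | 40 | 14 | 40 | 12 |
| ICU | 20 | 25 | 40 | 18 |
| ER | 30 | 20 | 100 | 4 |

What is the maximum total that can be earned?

Treat each block as its own option and order by rate: Maternity/T1 26 > ICU/T1 25 > Maternity/T2 24 > ER/T1 20 > ICU/T2 18 > Onc/T1 14 > Onc/T2 12 > ER/T2 4.
Maternity/T1 (26): +80 → 190 left.
ICU/T1 (25): +20 → 170 left.
Fill Maternity T2 block (70 at 24) → 100 left.
ER T1 at 20: fill all 30 → 70 left.
ICU T2 at 18: fill all 40 → 30 left.
Onc/T1: +30 of 40 at 14; pool empty.
Total = 26×80 + 25×20 + 24×70 + 20×30 + 18×40 + 14×30 = 6000.

6000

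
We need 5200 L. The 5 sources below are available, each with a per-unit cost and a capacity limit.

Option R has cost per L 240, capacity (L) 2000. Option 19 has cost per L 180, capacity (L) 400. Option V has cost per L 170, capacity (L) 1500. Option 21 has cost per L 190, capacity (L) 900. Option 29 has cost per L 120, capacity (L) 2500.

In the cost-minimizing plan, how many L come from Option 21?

Fill from the cheapest source first.
Option 29 (120): use full 2500 ; 2700 L to go.
Option V (170): use full 1500 ; 1200 L to go.
Option 19 at 180: take all 400 L ; 800 still needed.
Take 800 from Option 21 at 190 to finish.
Option R: unused.

800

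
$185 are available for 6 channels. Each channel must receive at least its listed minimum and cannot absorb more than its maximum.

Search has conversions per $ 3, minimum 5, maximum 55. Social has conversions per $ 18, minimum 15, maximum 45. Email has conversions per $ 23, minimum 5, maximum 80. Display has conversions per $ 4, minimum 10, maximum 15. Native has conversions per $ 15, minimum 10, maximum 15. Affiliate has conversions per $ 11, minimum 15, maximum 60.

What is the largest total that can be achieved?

Meeting every minimum uses 5+15+5+10+10+15 = 60 $, leaving 125.
Highest conversions per $ first: Email 23 > Social 18 > Native 15 > Affiliate 11 > Display 4 > Search 3.
Email: +75 to 80 (cap) ; 50 left.
Social takes 30 more to reach its cap of 45 ; 20 left.
Native takes 5 more to reach its cap of 15 ; 15 left.
Affiliate: +15 (room for 45) → 30. Pool exhausted.
Total = 3×5 + 18×45 + 23×80 + 4×10 + 15×15 + 11×30 = 3260.

3260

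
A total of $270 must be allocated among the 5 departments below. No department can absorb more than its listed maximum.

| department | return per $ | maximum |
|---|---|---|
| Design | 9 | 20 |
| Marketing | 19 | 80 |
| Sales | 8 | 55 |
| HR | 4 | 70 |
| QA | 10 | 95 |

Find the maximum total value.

3170

Order the departments by return per $: Marketing 19 > QA 10 > Design 9 > Sales 8 > HR 4.
Marketing: +80 to 80 (cap) ; 190 left.
QA takes 95 to reach its cap of 95 ; 95 left.
Give Design 20 to hit its cap of 20 ; 75 left.
Sales takes 55 to reach its cap of 55 ; 20 left.
HR: +20 (room for 70) → 20. Pool exhausted.
Total = 9×20 + 19×80 + 8×55 + 4×20 + 10×95 = 3170.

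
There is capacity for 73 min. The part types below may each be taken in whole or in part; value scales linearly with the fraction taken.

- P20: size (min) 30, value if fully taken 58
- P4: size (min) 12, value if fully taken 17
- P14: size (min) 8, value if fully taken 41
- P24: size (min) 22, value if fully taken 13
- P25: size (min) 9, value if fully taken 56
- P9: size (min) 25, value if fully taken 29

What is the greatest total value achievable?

Best value per unit of size first: P25 56/9≈6.22, P14 41/8≈5.12, P20 58/30≈1.93, P4 17/12≈1.42, P9 29/25≈1.16, P24 13/22≈0.591.
P25: take in full, 9 min for value 56 ; 64 left.
P14: take in full, 8 min for value 41 ; 56 left.
P20: take in full, 30 min for value 58 ; 26 left.
P4: take in full, 12 min for value 17 ; 14 left.
Fill the last 14 min with part of P9: 14/25 of it earns 16.24.
Total value = 188.24.

188.24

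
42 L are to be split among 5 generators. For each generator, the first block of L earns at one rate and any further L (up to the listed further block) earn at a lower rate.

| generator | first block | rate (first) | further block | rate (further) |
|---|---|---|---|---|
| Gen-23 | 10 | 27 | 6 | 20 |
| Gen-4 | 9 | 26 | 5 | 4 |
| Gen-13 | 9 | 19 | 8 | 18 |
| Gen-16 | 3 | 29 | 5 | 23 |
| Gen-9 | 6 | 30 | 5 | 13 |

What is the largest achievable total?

Order all 10 blocks by rate: Gen-9/first 30 > Gen-16/first 29 > Gen-23/first 27 > Gen-4/first 26 > Gen-16/second 23 > Gen-23/second 20 > Gen-13/first 19 > Gen-13/second 18 > Gen-9/second 13 > Gen-4/second 4.
Fill Gen-9 first block (6 at 30) ; 36 left.
Gen-16 first at 29: fill all 3 ; 33 left.
Gen-23 first at 27: fill all 10 ; 23 left.
Fill Gen-4 first block (9 at 26) ; 14 left.
Gen-16/second (23): +5 ; 9 left.
Gen-23/second (20): +6 ; 3 left.
Gen-13/first: +3 of 9 at 19; pool empty.
Total = 30×6 + 29×3 + 27×10 + 26×9 + 23×5 + 20×6 + 19×3 = 1063.

1063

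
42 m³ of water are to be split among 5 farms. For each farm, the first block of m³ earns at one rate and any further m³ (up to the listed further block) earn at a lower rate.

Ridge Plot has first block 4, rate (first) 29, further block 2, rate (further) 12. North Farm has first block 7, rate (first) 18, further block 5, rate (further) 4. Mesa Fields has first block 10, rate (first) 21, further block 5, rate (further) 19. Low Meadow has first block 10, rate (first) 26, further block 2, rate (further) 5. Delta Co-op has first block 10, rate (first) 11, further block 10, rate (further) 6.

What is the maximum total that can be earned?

875

Treat each block as its own option and order by rate: Ridge Plot/T1 29 > Low Meadow/T1 26 > Mesa Fields/T1 21 > Mesa Fields/T2 19 > North Farm/T1 18 > Ridge Plot/T2 12 > Delta Co-op/T1 11 > Delta Co-op/T2 6 > Low Meadow/T2 5 > North Farm/T2 4.
Fill Ridge Plot T1 block (4 at 29) → 38 left.
Low Meadow T1 at 26: fill all 10 → 28 left.
Mesa Fields/T1 (21): +10 → 18 left.
Mesa Fields T2 at 19: fill all 5 → 13 left.
Fill North Farm T1 block (7 at 18) → 6 left.
Fill Ridge Plot T2 block (2 at 12) → 4 left.
4 remain; put them into Delta Co-op T1 at 11.
Total = 29×4 + 26×10 + 21×10 + 19×5 + 18×7 + 12×2 + 11×4 = 875.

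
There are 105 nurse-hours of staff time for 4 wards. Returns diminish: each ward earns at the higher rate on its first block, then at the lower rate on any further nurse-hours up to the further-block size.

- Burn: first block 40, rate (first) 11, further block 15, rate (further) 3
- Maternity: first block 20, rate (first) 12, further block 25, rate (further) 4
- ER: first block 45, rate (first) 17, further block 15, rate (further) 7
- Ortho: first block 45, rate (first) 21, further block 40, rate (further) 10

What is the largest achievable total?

1890

Treat each block as its own option and order by rate: Ortho/T1 21 > ER/T1 17 > Maternity/T1 12 > Burn/T1 11 > Ortho/T2 10 > ER/T2 7 > Maternity/T2 4 > Burn/T2 3.
Ortho/T1 (21): +45 — 60 left.
ER/T1 (17): +45 — 15 left.
Maternity T1 at 12: only 15 left, fill 15.
Total = 21×45 + 17×45 + 12×15 = 1890.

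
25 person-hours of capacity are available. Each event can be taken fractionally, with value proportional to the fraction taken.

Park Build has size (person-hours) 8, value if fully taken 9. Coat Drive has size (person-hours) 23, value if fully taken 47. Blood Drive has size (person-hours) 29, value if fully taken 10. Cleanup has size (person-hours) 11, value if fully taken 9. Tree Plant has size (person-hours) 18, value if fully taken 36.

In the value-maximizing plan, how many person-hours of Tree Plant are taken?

Best value per unit of size first: Coat Drive 47/23≈2.04, Tree Plant 36/18≈2, Park Build 9/8≈1.12, Cleanup 9/11≈0.818, Blood Drive 10/29≈0.345.
Take all of Coat Drive (23 person-hours, value 47) ; 2 person-hours left.
Fill the last 2 person-hours with part of Tree Plant: 2/18 of it earns 4.

2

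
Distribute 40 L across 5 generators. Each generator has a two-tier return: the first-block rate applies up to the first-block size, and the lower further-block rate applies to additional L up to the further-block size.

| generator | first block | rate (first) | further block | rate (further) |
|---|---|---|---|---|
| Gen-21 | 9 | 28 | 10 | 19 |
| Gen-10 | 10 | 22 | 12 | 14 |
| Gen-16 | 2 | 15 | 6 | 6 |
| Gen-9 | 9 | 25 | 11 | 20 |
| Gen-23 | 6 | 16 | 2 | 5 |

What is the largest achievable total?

Order all 10 blocks by rate: Gen-21/tier1 28 > Gen-9/tier1 25 > Gen-10/tier1 22 > Gen-9/tier2 20 > Gen-21/tier2 19 > Gen-23/tier1 16 > Gen-16/tier1 15 > Gen-10/tier2 14 > Gen-16/tier2 6 > Gen-23/tier2 5.
Gen-21 tier1 at 28: fill all 9 — 31 left.
Fill Gen-9 tier1 block (9 at 25) — 22 left.
Gen-10 tier1 at 22: fill all 10 — 12 left.
Gen-9 tier2 at 20: fill all 11 — 1 left.
Gen-21/tier2: +1 of 10 at 19; pool empty.
Total = 28×9 + 25×9 + 22×10 + 20×11 + 19×1 = 936.

936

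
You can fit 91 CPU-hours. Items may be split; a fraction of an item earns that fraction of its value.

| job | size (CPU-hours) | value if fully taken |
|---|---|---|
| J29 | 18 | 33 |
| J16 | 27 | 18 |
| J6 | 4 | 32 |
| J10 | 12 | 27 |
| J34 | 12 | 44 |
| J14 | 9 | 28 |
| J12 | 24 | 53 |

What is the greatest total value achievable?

Best value per unit of size first: J6 32/4≈8, J34 44/12≈3.67, J14 28/9≈3.11, J10 27/12≈2.25, J12 53/24≈2.21, J29 33/18≈1.83, J16 18/27≈0.667.
Take all of J6 (4 CPU-hours, value 32) → 87 CPU-hours left.
J34: take in full, 12 CPU-hours for value 44 → 75 left.
Take all of J14 (9 CPU-hours, value 28) → 66 CPU-hours left.
J10: take in full, 12 CPU-hours for value 27 → 54 left.
J12: take in full, 24 CPU-hours for value 53 → 30 left.
J29: take in full, 18 CPU-hours for value 33 → 12 left.
12 CPU-hours left: a 12/27 share of J16 gives 18×12/27 = 8.
Total value = 225.

225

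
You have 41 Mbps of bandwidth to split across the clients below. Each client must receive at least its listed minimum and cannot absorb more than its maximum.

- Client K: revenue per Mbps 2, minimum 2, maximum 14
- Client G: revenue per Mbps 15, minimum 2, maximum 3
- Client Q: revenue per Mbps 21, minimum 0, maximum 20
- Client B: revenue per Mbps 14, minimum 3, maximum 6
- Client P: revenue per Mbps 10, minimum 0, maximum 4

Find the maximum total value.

605

Meeting every minimum uses 2+2+0+3+0 = 7 Mbps, leaving 34.
Highest revenue per Mbps first: Client Q 21 > Client G 15 > Client B 14 > Client P 10 > Client K 2.
Give Client Q 20 more to hit its cap of 20 → 14 left.
Client G takes 1 more to reach its cap of 3 → 13 left.
Client B: +3 to 6 (cap) → 10 left.
Client P takes 4 more to reach its cap of 4 → 6 left.
Only 6 left; Client K takes them to reach 8.
Total = 2×8 + 15×3 + 21×20 + 14×6 + 10×4 = 605.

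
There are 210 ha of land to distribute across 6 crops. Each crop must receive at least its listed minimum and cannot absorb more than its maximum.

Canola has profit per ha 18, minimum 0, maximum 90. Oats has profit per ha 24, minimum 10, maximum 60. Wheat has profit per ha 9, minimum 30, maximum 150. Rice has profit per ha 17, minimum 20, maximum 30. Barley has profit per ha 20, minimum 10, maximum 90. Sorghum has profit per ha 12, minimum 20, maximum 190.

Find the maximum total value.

3890

Meeting every minimum uses 0+10+30+20+10+20 = 90 ha, leaving 120.
Highest profit per ha first: Oats 24 > Barley 20 > Canola 18 > Rice 17 > Sorghum 12 > Wheat 9.
Oats takes 50 more to reach its cap of 60 — 70 left.
Only 70 left; Barley takes them to reach 80.
Total = 24×60 + 9×30 + 17×20 + 20×80 + 12×20 = 3890.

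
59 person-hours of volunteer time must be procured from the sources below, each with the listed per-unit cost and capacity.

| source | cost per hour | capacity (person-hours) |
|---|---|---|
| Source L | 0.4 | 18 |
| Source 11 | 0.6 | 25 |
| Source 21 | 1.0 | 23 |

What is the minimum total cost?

Cheapest first:
Take 18 from Source L at 0.4 — need 41 more.
Source 11 at 0.6: take all 25 person-hours — 16 still needed.
Source 21 (1.0): take the remaining 16 — done.
Cost = 18×0.4 + 25×0.6 + 16×1.0 = 38.2.

38.2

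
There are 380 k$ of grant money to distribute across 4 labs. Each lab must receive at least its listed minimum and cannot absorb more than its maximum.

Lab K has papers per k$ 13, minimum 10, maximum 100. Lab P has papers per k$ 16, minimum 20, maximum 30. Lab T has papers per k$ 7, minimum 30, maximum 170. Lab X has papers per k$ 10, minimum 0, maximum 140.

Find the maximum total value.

Meeting every minimum uses 10+20+30+0 = 60 k$, leaving 320.
Highest papers per k$ first: Lab P 16 > Lab K 13 > Lab X 10 > Lab T 7.
Lab P: +10 to 30 (cap) → 310 left.
Lab K: +90 to 100 (cap) → 220 left.
Give Lab X 140 more to hit its cap of 140 → 80 left.
Lab T: +80 (room for 140) → 110. Pool exhausted.
Total = 13×100 + 16×30 + 7×110 + 10×140 = 3950.

3950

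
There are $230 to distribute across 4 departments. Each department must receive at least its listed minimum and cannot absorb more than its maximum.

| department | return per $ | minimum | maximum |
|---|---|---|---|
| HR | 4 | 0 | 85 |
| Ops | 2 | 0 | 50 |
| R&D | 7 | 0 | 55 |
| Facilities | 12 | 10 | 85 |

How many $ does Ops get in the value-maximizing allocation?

Meeting every minimum uses 0+0+0+10 = 10 $, leaving 220.
Rank by return per $: Facilities 12 > R&D 7 > HR 4 > Ops 2.
Facilities takes 75 more to reach its cap of 85 ; 145 left.
R&D: +55 to 55 (cap) ; 90 left.
HR: +85 to 85 (cap) ; 5 left.
Only 5 left; Ops takes them to reach 5.

5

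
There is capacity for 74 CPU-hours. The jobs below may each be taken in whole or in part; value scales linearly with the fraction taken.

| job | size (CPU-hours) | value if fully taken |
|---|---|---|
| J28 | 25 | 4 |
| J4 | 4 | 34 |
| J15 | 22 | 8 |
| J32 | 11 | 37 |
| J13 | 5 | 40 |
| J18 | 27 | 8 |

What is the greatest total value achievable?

127.8

Sort by value density: J4 34/4≈8.5, J13 40/5≈8, J32 37/11≈3.36, J15 8/22≈0.364, J18 8/27≈0.296, J28 4/25≈0.16.
All 4 CPU-hours of J4 fit (value 34) → 70 remain.
Take all of J13 (5 CPU-hours, value 40) → 65 CPU-hours left.
J32: take in full, 11 CPU-hours for value 37 → 54 left.
J15: take in full, 22 CPU-hours for value 8 → 32 left.
Take all of J18 (27 CPU-hours, value 8) → 5 CPU-hours left.
Fill the last 5 CPU-hours with part of J28: 5/25 of it earns 0.8.
Total value = 127.8.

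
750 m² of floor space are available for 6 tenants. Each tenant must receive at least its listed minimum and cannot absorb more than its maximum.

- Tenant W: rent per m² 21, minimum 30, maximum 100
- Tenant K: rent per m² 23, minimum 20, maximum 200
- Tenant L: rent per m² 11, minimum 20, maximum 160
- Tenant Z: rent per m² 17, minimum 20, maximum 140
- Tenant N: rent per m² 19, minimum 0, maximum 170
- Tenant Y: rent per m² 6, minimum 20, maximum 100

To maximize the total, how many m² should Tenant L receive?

120

Meeting every minimum uses 30+20+20+20+0+20 = 110 m², leaving 640.
Rank by rent per m²: Tenant K 23 > Tenant W 21 > Tenant N 19 > Tenant Z 17 > Tenant L 11 > Tenant Y 6.
Tenant K takes 180 more to reach its cap of 200 — 460 left.
Give Tenant W 70 more to hit its cap of 100 — 390 left.
Give Tenant N 170 more to hit its cap of 170 — 220 left.
Tenant Z: +120 to 140 (cap) — 100 left.
Tenant L has room for 140 more but only 100 remain, so it gets 120.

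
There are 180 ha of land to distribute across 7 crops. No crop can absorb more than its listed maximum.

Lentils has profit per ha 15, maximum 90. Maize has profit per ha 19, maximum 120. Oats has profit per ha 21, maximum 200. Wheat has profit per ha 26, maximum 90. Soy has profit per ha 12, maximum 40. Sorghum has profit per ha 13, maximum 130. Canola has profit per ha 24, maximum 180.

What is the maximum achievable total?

Rank by profit per ha: Wheat 26 > Canola 24 > Oats 21 > Maize 19 > Lentils 15 > Sorghum 13 > Soy 12.
Wheat: +90 to 90 (cap) — 90 left.
Only 90 left; Canola takes them to reach 90.
Total = 26×90 + 24×90 = 4500.

4500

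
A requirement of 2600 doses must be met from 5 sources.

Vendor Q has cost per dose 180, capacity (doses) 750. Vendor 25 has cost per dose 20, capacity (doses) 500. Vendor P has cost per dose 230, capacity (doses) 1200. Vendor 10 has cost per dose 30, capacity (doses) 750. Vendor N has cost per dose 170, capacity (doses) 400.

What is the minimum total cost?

281500

Fill from the cheapest source first.
Take 500 from Vendor 25 at 20 — need 2100 more.
Vendor 10 at 30: take all 750 doses — 1350 still needed.
Vendor N (170): use full 400 — 950 doses to go.
Vendor Q at 180: take all 750 doses — 200 still needed.
Take 200 from Vendor P at 230 to finish.
Cost = 500×20 + 750×30 + 400×170 + 750×180 + 200×230 = 281500.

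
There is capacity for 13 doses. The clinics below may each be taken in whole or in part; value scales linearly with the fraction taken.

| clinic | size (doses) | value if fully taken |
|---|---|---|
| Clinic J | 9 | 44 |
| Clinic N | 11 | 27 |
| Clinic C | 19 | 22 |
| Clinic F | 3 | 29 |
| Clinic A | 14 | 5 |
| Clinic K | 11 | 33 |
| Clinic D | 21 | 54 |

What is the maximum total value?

76

Rank by value-to-size ratio: Clinic F 29/3≈9.67, Clinic J 44/9≈4.89, Clinic K 33/11≈3, Clinic D 54/21≈2.57, Clinic N 27/11≈2.45, Clinic C 22/19≈1.16, Clinic A 5/14≈0.357.
All 3 doses of Clinic F fit (value 29) — 10 remain.
Clinic J: take in full, 9 doses for value 44 — 1 left.
Fill the last 1 doses with part of Clinic K: 1/11 of it earns 3.
Total value = 76.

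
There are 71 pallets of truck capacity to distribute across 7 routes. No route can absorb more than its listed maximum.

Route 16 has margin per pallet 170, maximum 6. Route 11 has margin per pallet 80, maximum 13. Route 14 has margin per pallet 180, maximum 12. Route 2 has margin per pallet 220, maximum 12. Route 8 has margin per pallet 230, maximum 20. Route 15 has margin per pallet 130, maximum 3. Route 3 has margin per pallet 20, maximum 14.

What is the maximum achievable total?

Highest margin per pallet first: Route 8 230 > Route 2 220 > Route 14 180 > Route 16 170 > Route 15 130 > Route 11 80 > Route 3 20.
Route 8: +20 to 20 (cap) — 51 left.
Route 2: +12 to 12 (cap) — 39 left.
Give Route 14 12 to hit its cap of 12 — 27 left.
Route 16 takes 6 to reach its cap of 6 — 21 left.
Give Route 15 3 to hit its cap of 3 — 18 left.
Route 11: +13 to 13 (cap) — 5 left.
Route 3 has room for 14 but only 5 remain, so it gets 5.
Total = 170×6 + 80×13 + 180×12 + 220×12 + 230×20 + 130×3 + 20×5 = 11950.

11950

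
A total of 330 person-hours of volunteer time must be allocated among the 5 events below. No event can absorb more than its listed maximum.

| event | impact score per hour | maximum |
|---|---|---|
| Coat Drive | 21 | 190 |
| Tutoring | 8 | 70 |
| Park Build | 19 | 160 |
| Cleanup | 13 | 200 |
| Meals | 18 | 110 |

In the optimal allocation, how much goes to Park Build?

140

Order the events by impact score per hour: Coat Drive 21 > Park Build 19 > Meals 18 > Cleanup 13 > Tutoring 8.
Coat Drive: +190 to 190 (cap) — 140 left.
Park Build: +140 (room for 160) → 140. Pool exhausted.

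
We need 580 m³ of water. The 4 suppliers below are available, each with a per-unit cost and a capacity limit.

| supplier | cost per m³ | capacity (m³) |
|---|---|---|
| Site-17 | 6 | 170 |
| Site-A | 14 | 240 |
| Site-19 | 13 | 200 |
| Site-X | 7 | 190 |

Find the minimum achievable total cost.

5230

Use suppliers in increasing cost order.
Site-17 (6): use full 170 ; 410 m³ to go.
Take 190 from Site-X at 7 ; need 220 more.
Take 200 from Site-19 at 13 ; need 20 more.
Take 20 from Site-A at 14 to finish.
Cost = 170×6 + 190×7 + 200×13 + 20×14 = 5230.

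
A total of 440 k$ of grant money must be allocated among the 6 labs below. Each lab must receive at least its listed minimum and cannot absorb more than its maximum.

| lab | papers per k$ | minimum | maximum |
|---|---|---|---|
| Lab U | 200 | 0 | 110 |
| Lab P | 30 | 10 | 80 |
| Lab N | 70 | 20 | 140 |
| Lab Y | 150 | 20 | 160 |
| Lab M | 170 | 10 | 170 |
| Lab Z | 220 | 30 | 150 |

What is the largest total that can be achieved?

81800

Meeting every minimum uses 0+10+20+20+10+30 = 90 k$, leaving 350.
Highest papers per k$ first: Lab Z 220 > Lab U 200 > Lab M 170 > Lab Y 150 > Lab N 70 > Lab P 30.
Lab Z takes 120 more to reach its cap of 150 → 230 left.
Lab U: +110 to 110 (cap) → 120 left.
Lab M has room for 160 more but only 120 remain, so it gets 130.
Total = 200×110 + 30×10 + 70×20 + 150×20 + 170×130 + 220×150 = 81800.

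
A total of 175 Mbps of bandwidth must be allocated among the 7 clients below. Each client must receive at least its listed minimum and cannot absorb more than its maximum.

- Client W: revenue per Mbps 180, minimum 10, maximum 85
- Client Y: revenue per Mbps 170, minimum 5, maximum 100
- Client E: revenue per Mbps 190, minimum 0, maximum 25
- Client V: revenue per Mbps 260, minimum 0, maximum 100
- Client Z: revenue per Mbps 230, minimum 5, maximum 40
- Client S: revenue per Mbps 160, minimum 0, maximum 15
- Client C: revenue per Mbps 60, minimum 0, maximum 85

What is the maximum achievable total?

Meeting every minimum uses 10+5+0+0+5+0+0 = 20 Mbps, leaving 155.
Order the clients by revenue per Mbps: Client V 260 > Client Z 230 > Client E 190 > Client W 180 > Client Y 170 > Client S 160 > Client C 60.
Give Client V 100 more to hit its cap of 100 ; 55 left.
Client Z: +35 to 40 (cap) ; 20 left.
Only 20 left; Client E takes them to reach 20.
Total = 180×10 + 170×5 + 190×20 + 260×100 + 230×40 = 41650.

41650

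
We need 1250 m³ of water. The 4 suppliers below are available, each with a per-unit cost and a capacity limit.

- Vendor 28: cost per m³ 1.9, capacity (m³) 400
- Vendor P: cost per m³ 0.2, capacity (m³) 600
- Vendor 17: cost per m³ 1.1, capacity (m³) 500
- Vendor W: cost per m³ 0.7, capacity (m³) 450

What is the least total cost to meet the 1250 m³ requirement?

Fill from the cheapest supplier first.
Vendor P at 0.2: take all 600 m³ — 650 still needed.
Vendor W at 0.7: take all 450 m³ — 200 still needed.
Vendor 17 at 1.1: take 200 of its 500 — requirement met.
Vendor 28: unused.
Cost = 600×0.2 + 450×0.7 + 200×1.1 = 655.

655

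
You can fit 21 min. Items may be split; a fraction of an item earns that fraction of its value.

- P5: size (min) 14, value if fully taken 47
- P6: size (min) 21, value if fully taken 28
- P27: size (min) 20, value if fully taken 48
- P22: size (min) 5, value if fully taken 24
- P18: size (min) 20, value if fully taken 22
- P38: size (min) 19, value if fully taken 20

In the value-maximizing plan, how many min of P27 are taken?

Best value per unit of size first: P22 24/5≈4.8, P5 47/14≈3.36, P27 48/20≈2.4, P6 28/21≈1.33, P18 22/20≈1.1, P38 20/19≈1.05.
Take all of P22 (5 min, value 24) ; 16 min left.
Take all of P5 (14 min, value 47) ; 2 min left.
Fill the last 2 min with part of P27: 2/20 of it earns 4.8.

2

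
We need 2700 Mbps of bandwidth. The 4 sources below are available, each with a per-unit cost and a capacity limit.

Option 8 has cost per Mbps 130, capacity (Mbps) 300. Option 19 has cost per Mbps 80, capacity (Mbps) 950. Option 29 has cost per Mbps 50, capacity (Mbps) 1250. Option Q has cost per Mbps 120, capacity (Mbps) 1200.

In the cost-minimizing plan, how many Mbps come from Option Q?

500

Use sources in increasing cost order.
Option 29 at 50: take all 1250 Mbps — 1450 still needed.
Option 19 (80): use full 950 — 500 Mbps to go.
Take 500 from Option Q at 120 to finish.
Option 8: unused.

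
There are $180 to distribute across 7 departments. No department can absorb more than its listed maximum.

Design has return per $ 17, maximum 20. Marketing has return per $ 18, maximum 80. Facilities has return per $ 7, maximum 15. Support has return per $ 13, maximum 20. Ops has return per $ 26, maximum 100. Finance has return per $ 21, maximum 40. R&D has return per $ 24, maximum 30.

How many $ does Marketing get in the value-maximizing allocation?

Rank by return per $: Ops 26 > R&D 24 > Finance 21 > Marketing 18 > Design 17 > Support 13 > Facilities 7.
Give Ops 100 to hit its cap of 100 — 80 left.
Give R&D 30 to hit its cap of 30 — 50 left.
Give Finance 40 to hit its cap of 40 — 10 left.
Marketing has room for 80 but only 10 remain, so it gets 10.

10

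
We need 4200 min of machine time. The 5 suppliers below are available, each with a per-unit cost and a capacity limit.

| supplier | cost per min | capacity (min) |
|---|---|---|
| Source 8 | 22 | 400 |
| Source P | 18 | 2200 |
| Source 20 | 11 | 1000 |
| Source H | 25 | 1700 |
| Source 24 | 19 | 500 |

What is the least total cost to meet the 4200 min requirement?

71400

Cheapest first:
Source 20 at 11: take all 1000 min ; 3200 still needed.
Take 2200 from Source P at 18 ; need 1000 more.
Source 24 at 19: take all 500 min ; 500 still needed.
Take 400 from Source 8 at 22 ; need 100 more.
Source H at 25: take 100 of its 1700 ; requirement met.
Cost = 1000×11 + 2200×18 + 500×19 + 400×22 + 100×25 = 71400.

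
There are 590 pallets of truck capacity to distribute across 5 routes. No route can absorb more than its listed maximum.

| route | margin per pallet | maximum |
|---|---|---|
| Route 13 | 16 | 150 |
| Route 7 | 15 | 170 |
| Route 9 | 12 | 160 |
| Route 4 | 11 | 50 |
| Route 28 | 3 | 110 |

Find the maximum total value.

Rank by margin per pallet: Route 13 16 > Route 7 15 > Route 9 12 > Route 4 11 > Route 28 3.
Route 13: +150 to 150 (cap) → 440 left.
Route 7 takes 170 to reach its cap of 170 → 270 left.
Route 9 takes 160 to reach its cap of 160 → 110 left.
Give Route 4 50 to hit its cap of 50 → 60 left.
Only 60 left; Route 28 takes them to reach 60.
Total = 16×150 + 15×170 + 12×160 + 11×50 + 3×60 = 7600.

7600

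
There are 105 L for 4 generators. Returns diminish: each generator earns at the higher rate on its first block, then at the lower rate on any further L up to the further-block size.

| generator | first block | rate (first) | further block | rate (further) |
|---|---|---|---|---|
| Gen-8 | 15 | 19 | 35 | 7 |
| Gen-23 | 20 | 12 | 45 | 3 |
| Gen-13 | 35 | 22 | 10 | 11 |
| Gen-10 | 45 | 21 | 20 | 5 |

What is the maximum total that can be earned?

Treat each block as its own option and order by rate: Gen-13/tier1 22 > Gen-10/tier1 21 > Gen-8/tier1 19 > Gen-23/tier1 12 > Gen-13/tier2 11 > Gen-8/tier2 7 > Gen-10/tier2 5 > Gen-23/tier2 3.
Gen-13/tier1 (22): +35 → 70 left.
Gen-10/tier1 (21): +45 → 25 left.
Fill Gen-8 tier1 block (15 at 19) → 10 left.
Gen-23 tier1 at 12: only 10 left, fill 10.
Total = 22×35 + 21×45 + 19×15 + 12×10 = 2120.

2120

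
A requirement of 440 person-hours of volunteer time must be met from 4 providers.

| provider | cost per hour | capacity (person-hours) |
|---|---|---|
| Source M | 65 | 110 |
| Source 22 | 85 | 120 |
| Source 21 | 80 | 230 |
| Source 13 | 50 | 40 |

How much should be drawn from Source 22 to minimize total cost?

Fill from the cheapest provider first.
Source 13 at 50: take all 40 person-hours ; 400 still needed.
Source M at 65: take all 110 person-hours ; 290 still needed.
Source 21 (80): use full 230 ; 60 person-hours to go.
Source 22 at 85: take 60 of its 120 ; requirement met.

60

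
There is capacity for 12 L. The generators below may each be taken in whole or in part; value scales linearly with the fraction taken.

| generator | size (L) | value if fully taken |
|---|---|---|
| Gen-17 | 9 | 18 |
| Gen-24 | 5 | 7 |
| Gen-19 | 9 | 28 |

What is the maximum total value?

34

Best value per unit of size first: Gen-19 28/9≈3.11, Gen-17 18/9≈2, Gen-24 7/5≈1.4.
Gen-19: take in full, 9 L for value 28 — 3 left.
Fill the last 3 L with part of Gen-17: 3/9 of it earns 6.
Total value = 34.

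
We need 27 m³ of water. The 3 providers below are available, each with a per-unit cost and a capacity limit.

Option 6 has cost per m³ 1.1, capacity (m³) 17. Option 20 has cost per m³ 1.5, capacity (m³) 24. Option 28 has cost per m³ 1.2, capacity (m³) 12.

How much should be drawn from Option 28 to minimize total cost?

Fill from the cheapest provider first.
Take 17 from Option 6 at 1.1 → need 10 more.
Option 28 (1.2): take the remaining 10 → done.
Option 20: unused.

10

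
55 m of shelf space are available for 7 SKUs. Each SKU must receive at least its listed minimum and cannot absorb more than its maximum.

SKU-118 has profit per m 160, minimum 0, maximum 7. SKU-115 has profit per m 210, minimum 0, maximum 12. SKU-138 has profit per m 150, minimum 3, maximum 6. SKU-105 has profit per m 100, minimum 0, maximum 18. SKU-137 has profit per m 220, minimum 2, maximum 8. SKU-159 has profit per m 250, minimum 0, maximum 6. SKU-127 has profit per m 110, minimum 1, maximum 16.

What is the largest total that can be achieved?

Meeting every minimum uses 0+0+3+0+2+0+1 = 6 m, leaving 49.
Highest profit per m first: SKU-159 250 > SKU-137 220 > SKU-115 210 > SKU-118 160 > SKU-138 150 > SKU-127 110 > SKU-105 100.
SKU-159 takes 6 more to reach its cap of 6 ; 43 left.
SKU-137: +6 to 8 (cap) ; 37 left.
SKU-115: +12 to 12 (cap) ; 25 left.
Give SKU-118 7 more to hit its cap of 7 ; 18 left.
SKU-138: +3 to 6 (cap) ; 15 left.
SKU-127 takes 15 more to reach its cap of 16 ; 0 left.
Total = 160×7 + 210×12 + 150×6 + 220×8 + 250×6 + 110×16 = 9560.

9560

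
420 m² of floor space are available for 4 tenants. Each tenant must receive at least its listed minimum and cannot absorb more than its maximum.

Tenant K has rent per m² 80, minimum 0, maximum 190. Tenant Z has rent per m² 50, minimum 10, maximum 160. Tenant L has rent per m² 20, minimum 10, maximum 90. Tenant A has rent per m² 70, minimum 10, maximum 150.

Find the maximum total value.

29400

Meeting every minimum uses 0+10+10+10 = 30 m², leaving 390.
Rank by rent per m²: Tenant K 80 > Tenant A 70 > Tenant Z 50 > Tenant L 20.
Tenant K takes 190 more to reach its cap of 190 ; 200 left.
Tenant A takes 140 more to reach its cap of 150 ; 60 left.
Only 60 left; Tenant Z takes them to reach 70.
Total = 80×190 + 50×70 + 20×10 + 70×150 = 29400.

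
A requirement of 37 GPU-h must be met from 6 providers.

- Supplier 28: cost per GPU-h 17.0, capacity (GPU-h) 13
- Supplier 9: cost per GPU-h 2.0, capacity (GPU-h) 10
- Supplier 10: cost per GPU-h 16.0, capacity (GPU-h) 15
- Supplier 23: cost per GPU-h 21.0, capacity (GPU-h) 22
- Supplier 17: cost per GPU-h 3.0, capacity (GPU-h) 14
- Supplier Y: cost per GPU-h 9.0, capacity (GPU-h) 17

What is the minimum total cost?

Use providers in increasing cost order.
Supplier 9 (2.0): use full 10 ; 27 GPU-h to go.
Supplier 17 (3.0): use full 14 ; 13 GPU-h to go.
Supplier Y at 9.0: take 13 of its 17 ; requirement met.
Supplier 10, Supplier 28, Supplier 23: unused.
Cost = 10×2.0 + 14×3.0 + 13×9.0 = 179.

179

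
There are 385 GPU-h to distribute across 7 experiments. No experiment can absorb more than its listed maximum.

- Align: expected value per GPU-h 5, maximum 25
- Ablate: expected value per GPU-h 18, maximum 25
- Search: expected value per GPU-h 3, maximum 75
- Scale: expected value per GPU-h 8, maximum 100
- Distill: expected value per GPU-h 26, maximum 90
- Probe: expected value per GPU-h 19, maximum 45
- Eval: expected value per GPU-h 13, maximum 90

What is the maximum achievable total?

5770

Rank by expected value per GPU-h: Distill 26 > Probe 19 > Ablate 18 > Eval 13 > Scale 8 > Align 5 > Search 3.
Distill takes 90 to reach its cap of 90 → 295 left.
Probe: +45 to 45 (cap) → 250 left.
Ablate: +25 to 25 (cap) → 225 left.
Eval: +90 to 90 (cap) → 135 left.
Give Scale 100 to hit its cap of 100 → 35 left.
Align: +25 to 25 (cap) → 10 left.
Search has room for 75 but only 10 remain, so it gets 10.
Total = 5×25 + 18×25 + 3×10 + 8×100 + 26×90 + 19×45 + 13×90 = 5770.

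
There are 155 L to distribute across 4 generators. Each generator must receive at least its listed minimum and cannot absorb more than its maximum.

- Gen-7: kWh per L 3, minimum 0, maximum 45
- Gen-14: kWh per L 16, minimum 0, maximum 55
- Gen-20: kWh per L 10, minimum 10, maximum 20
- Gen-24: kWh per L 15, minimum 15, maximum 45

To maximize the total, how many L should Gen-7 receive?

35

Meeting every minimum uses 0+0+10+15 = 25 L, leaving 130.
Order the generators by kWh per L: Gen-14 16 > Gen-24 15 > Gen-20 10 > Gen-7 3.
Gen-14 takes 55 more to reach its cap of 55 ; 75 left.
Gen-24 takes 30 more to reach its cap of 45 ; 45 left.
Give Gen-20 10 more to hit its cap of 20 ; 35 left.
Gen-7 has room for 45 more but only 35 remain, so it gets 35.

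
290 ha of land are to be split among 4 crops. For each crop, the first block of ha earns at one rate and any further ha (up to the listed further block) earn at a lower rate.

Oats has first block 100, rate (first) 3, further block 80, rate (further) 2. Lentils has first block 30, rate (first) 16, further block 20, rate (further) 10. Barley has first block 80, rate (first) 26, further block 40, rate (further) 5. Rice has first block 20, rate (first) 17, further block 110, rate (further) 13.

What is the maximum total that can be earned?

4680

Rank every tier by rate: Barley/T1 26 > Rice/T1 17 > Lentils/T1 16 > Rice/T2 13 > Lentils/T2 10 > Barley/T2 5 > Oats/T1 3 > Oats/T2 2.
Barley T1 at 26: fill all 80 — 210 left.
Fill Rice T1 block (20 at 17) — 190 left.
Lentils/T1 (16): +30 — 160 left.
Rice/T2 (13): +110 — 50 left.
Lentils T2 at 10: fill all 20 — 30 left.
Barley/T2: +30 of 40 at 5; pool empty.
Total = 26×80 + 17×20 + 16×30 + 13×110 + 10×20 + 5×30 = 4680.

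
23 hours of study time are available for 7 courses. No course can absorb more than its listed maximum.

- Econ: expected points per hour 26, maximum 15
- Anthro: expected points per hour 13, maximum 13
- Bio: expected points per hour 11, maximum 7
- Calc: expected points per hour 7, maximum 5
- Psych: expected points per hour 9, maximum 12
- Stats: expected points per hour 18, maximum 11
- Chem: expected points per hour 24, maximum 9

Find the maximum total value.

Rank by expected points per hour: Econ 26 > Chem 24 > Stats 18 > Anthro 13 > Bio 11 > Psych 9 > Calc 7.
Econ: +15 to 15 (cap) ; 8 left.
Chem: +8 (room for 9) → 8. Pool exhausted.
Total = 26×15 + 24×8 = 582.

582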